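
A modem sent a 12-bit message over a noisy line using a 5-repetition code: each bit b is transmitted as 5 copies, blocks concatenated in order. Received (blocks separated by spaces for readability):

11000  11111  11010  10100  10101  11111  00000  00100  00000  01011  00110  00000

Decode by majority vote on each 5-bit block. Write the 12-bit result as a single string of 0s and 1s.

Block 1 (11000): 2 ones → 0
Block 2 (11111): 5 ones → 1
Block 3 (11010): 3 ones → 1
Block 4 (10100): 2 ones → 0
Block 5 (10101): 3 ones → 1
Block 6 (11111): 5 ones → 1
Block 7 (00000): 0 ones → 0
Block 8 (00100): 1 one → 0
Block 9 (00000): 0 ones → 0
Block 10 (01011): 3 ones → 1
Block 11 (00110): 2 ones → 0
Block 12 (00000): 0 ones → 0

011011000100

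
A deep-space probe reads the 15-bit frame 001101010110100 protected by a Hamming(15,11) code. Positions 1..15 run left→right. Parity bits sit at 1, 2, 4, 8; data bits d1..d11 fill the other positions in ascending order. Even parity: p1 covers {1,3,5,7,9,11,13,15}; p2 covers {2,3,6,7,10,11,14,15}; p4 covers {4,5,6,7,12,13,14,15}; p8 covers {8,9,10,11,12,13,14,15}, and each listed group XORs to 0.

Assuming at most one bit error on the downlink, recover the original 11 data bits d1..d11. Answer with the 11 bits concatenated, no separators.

s1 (pos 1,3,5,7,9,11,13,15): 0⊕1⊕0⊕0⊕0⊕1⊕1⊕0 = 1
s2 (pos 2,3,6,7,10,11,14,15): 0⊕1⊕1⊕0⊕1⊕1⊕0⊕0 = 0
s4 (pos 4,5,6,7,12,13,14,15): 1⊕0⊕1⊕0⊕0⊕1⊕0⊕0 = 1
s8 (pos 8,9,10,11,12,13,14,15): 1⊕0⊕1⊕1⊕0⊕1⊕0⊕0 = 0
Syndrome s8…s1 = 0101 → error at position 5.
Flip position 5: 001101010110100 → 001111010110100
Read data bits from positions 3,5,6,7,9,10,11,12,13,14,15: 11100110100

11100110100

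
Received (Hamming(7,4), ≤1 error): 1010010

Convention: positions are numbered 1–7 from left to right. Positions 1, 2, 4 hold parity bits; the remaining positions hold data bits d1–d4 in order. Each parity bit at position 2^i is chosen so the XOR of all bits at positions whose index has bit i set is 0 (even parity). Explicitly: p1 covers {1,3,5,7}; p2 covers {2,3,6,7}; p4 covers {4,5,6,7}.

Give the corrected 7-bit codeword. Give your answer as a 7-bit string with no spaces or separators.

s1 (pos 1,3,5,7): 1⊕1⊕0⊕0 = 0
s2 (pos 2,3,6,7): 0⊕1⊕1⊕0 = 0
s4 (pos 4,5,6,7): 0⊕0⊕1⊕0 = 1
Syndrome s4…s1 = 100 → error at position 4.
Flip position 4: 1010010 → 1011010

1011010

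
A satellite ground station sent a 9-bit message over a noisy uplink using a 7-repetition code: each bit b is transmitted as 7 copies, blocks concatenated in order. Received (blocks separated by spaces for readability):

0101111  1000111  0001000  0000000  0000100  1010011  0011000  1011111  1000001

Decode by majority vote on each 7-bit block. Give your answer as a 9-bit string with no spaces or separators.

Block 1 (0101111): 5 ones → 1
Block 2 (1000111): 4 ones → 1
Block 3 (0001000): 1 one → 0
Block 4 (0000000): 0 ones → 0
Block 5 (0000100): 1 one → 0
Block 6 (1010011): 4 ones → 1
Block 7 (0011000): 2 ones → 0
Block 8 (1011111): 6 ones → 1
Block 9 (1000001): 2 ones → 0

110001010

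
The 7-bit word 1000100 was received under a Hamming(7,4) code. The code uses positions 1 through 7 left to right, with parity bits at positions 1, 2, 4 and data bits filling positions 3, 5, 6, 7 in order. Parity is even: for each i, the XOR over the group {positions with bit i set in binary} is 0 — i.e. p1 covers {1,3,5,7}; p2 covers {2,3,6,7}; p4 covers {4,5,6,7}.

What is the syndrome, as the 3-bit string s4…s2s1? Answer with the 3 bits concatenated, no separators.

s1 (pos 1,3,5,7): 1⊕0⊕1⊕0 = 0
s2 (pos 2,3,6,7): 0⊕0⊕0⊕0 = 0
s4 (pos 4,5,6,7): 0⊕1⊕0⊕0 = 1
Syndrome s4…s1 = 100 → error at position 4.

100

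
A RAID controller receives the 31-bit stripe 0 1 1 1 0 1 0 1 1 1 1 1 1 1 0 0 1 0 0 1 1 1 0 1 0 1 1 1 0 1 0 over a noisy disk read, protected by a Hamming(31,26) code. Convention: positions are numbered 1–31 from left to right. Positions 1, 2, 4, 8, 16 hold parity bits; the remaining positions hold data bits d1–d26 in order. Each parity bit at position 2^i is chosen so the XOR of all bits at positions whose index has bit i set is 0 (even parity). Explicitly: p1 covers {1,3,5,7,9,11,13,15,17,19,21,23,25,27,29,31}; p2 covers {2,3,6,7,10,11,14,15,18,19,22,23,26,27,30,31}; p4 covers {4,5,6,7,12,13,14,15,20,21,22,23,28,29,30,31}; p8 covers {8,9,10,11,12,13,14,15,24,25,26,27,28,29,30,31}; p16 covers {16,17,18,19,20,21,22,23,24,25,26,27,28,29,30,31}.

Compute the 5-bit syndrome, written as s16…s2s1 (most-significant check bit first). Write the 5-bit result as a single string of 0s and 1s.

s1 (pos 1,3,5,7,9,11,13,15,17,19,21,23,25,27,29,31): 0⊕1⊕0⊕0⊕1⊕1⊕1⊕0⊕1⊕0⊕1⊕0⊕0⊕1⊕0⊕0 = 1
s2 (pos 2,3,6,7,10,11,14,15,18,19,22,23,26,27,30,31): 1⊕1⊕1⊕0⊕1⊕1⊕1⊕0⊕0⊕0⊕1⊕0⊕1⊕1⊕1⊕0 = 0
s4 (pos 4,5,6,7,12,13,14,15,20,21,22,23,28,29,30,31): 1⊕0⊕1⊕0⊕1⊕1⊕1⊕0⊕1⊕1⊕1⊕0⊕1⊕0⊕1⊕0 = 0
s8 (pos 8,9,10,11,12,13,14,15,24,25,26,27,28,29,30,31): 1⊕1⊕1⊕1⊕1⊕1⊕1⊕0⊕1⊕0⊕1⊕1⊕1⊕0⊕1⊕0 = 0
s16 (pos 16,17,18,19,20,21,22,23,24,25,26,27,28,29,30,31): 0⊕1⊕0⊕0⊕1⊕1⊕1⊕0⊕1⊕0⊕1⊕1⊕1⊕0⊕1⊕0 = 1
Syndrome s16…s1 = 10001 → error at position 17.

10001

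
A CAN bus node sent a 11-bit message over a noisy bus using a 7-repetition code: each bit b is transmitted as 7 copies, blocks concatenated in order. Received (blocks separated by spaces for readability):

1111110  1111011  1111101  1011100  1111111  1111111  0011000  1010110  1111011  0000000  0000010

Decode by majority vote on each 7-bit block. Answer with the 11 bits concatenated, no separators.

11111101100

Block 1 (1111110): 6 ones → 1
Block 2 (1111011): 6 ones → 1
Block 3 (1111101): 6 ones → 1
Block 4 (1011100): 4 ones → 1
Block 5 (1111111): 7 ones → 1
Block 6 (1111111): 7 ones → 1
Block 7 (0011000): 2 ones → 0
Block 8 (1010110): 4 ones → 1
Block 9 (1111011): 6 ones → 1
Block 10 (0000000): 0 ones → 0
Block 11 (0000010): 1 one → 0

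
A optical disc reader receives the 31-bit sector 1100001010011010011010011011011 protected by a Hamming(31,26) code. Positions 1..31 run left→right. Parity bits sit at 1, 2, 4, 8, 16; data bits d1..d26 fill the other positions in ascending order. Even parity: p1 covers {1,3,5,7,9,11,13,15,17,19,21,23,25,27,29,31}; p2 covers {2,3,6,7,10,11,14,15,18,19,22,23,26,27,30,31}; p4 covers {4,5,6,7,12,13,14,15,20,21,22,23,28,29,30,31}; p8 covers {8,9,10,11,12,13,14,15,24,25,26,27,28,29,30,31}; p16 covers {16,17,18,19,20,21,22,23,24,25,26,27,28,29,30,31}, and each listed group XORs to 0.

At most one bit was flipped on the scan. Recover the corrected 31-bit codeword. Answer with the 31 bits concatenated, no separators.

1100001010011011011010011011011

s1 (pos 1,3,5,7,9,11,13,15,17,19,21,23,25,27,29,31): 1⊕0⊕0⊕1⊕1⊕0⊕1⊕1⊕0⊕1⊕1⊕0⊕1⊕1⊕0⊕1 = 0
s2 (pos 2,3,6,7,10,11,14,15,18,19,22,23,26,27,30,31): 1⊕0⊕0⊕1⊕0⊕0⊕0⊕1⊕1⊕1⊕0⊕0⊕0⊕1⊕1⊕1 = 0
s4 (pos 4,5,6,7,12,13,14,15,20,21,22,23,28,29,30,31): 0⊕0⊕0⊕1⊕1⊕1⊕0⊕1⊕0⊕1⊕0⊕0⊕1⊕0⊕1⊕1 = 0
s8 (pos 8,9,10,11,12,13,14,15,24,25,26,27,28,29,30,31): 0⊕1⊕0⊕0⊕1⊕1⊕0⊕1⊕1⊕1⊕0⊕1⊕1⊕0⊕1⊕1 = 0
s16 (pos 16,17,18,19,20,21,22,23,24,25,26,27,28,29,30,31): 0⊕0⊕1⊕1⊕0⊕1⊕0⊕0⊕1⊕1⊕0⊕1⊕1⊕0⊕1⊕1 = 1
Syndrome s16…s1 = 10000 → error at position 16.
Flip position 16: 1100001010011010011010011011011 → 1100001010011011011010011011011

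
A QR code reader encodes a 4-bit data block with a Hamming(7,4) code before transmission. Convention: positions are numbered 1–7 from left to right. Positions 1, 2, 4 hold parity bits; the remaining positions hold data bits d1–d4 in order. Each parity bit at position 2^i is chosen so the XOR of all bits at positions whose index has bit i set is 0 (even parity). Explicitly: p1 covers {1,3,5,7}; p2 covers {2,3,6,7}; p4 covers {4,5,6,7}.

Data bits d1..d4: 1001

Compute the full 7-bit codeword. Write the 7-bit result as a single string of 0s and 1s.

0011001

Place data at non-parity positions: p1 p2 1 p4 0 0 1
p1 (pos 1,3,5,7): XOR of data positions = 1⊕0⊕1 = 0
p2 (pos 2,3,6,7): XOR of data positions = 1⊕0⊕1 = 0
p4 (pos 4,5,6,7): XOR of data positions = 0⊕0⊕1 = 1
Codeword: 0011001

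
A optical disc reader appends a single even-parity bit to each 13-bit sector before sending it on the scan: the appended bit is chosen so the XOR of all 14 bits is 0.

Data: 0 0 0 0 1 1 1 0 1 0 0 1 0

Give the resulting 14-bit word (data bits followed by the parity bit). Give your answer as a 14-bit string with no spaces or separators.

XOR of the 13 data bits: 0⊕0⊕0⊕0⊕1⊕1⊕1⊕0⊕1⊕0⊕0⊕1⊕0 = 1
Parity bit = 1 (so all 14 bits XOR to 0).

00001110100101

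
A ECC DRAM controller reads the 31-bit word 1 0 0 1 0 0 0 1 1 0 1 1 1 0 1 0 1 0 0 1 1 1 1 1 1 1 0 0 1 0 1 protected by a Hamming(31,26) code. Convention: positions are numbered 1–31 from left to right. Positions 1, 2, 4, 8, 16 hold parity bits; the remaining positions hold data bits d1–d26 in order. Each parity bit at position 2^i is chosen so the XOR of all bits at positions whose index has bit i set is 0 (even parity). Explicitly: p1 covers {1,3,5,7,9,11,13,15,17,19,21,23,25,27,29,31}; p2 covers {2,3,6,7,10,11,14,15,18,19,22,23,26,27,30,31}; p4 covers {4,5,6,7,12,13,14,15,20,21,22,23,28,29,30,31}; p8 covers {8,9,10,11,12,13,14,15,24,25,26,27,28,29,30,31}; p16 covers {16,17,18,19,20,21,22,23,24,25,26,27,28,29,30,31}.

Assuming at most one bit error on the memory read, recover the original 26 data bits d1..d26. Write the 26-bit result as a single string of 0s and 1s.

00000011101100111111100101

s1 (pos 1,3,5,7,9,11,13,15,17,19,21,23,25,27,29,31): 1⊕0⊕0⊕0⊕1⊕1⊕1⊕1⊕1⊕0⊕1⊕1⊕1⊕0⊕1⊕1 = 1
s2 (pos 2,3,6,7,10,11,14,15,18,19,22,23,26,27,30,31): 0⊕0⊕0⊕0⊕0⊕1⊕0⊕1⊕0⊕0⊕1⊕1⊕1⊕0⊕0⊕1 = 0
s4 (pos 4,5,6,7,12,13,14,15,20,21,22,23,28,29,30,31): 1⊕0⊕0⊕0⊕1⊕1⊕0⊕1⊕1⊕1⊕1⊕1⊕0⊕1⊕0⊕1 = 0
s8 (pos 8,9,10,11,12,13,14,15,24,25,26,27,28,29,30,31): 1⊕1⊕0⊕1⊕1⊕1⊕0⊕1⊕1⊕1⊕1⊕0⊕0⊕1⊕0⊕1 = 1
s16 (pos 16,17,18,19,20,21,22,23,24,25,26,27,28,29,30,31): 0⊕1⊕0⊕0⊕1⊕1⊕1⊕1⊕1⊕1⊕1⊕0⊕0⊕1⊕0⊕1 = 0
Syndrome s16…s1 = 01001 → error at position 9.
Flip position 9: 1001000110111010100111111100101 → 1001000100111010100111111100101
Read data bits from positions 3,5,6,7,9,10,11,12,13,14,15,17,18,19,20,21,22,23,24,25,26,27,28,29,30,31: 00000011101100111111100101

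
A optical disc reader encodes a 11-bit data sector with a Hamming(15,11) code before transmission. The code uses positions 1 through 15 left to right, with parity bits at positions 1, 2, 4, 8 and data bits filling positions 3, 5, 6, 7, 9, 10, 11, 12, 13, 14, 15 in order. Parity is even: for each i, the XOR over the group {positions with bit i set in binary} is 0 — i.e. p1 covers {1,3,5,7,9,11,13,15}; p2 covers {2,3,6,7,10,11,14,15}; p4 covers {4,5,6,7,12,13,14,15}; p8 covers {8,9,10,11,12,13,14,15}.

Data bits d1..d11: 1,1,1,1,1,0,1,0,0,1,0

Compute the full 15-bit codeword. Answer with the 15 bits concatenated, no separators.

Place data at non-parity positions: p1 p2 1 p4 1 1 1 p8 1 0 1 0 0 1 0
p1 (pos 1,3,5,7,9,11,13,15): XOR of data positions = 1⊕1⊕1⊕1⊕1⊕0⊕0 = 1
p2 (pos 2,3,6,7,10,11,14,15): XOR of data positions = 1⊕1⊕1⊕0⊕1⊕1⊕0 = 1
p4 (pos 4,5,6,7,12,13,14,15): XOR of data positions = 1⊕1⊕1⊕0⊕0⊕1⊕0 = 0
p8 (pos 8,9,10,11,12,13,14,15): XOR of data positions = 1⊕0⊕1⊕0⊕0⊕1⊕0 = 1
Codeword: 111011111010010

111011111010010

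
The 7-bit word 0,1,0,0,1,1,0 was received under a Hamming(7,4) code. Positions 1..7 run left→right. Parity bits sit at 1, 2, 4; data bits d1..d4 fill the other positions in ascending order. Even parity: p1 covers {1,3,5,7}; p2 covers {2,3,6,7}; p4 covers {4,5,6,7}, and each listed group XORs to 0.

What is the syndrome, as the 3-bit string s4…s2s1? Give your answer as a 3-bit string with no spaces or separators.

001

s1 (pos 1,3,5,7): 0⊕0⊕1⊕0 = 1
s2 (pos 2,3,6,7): 1⊕0⊕1⊕0 = 0
s4 (pos 4,5,6,7): 0⊕1⊕1⊕0 = 0
Syndrome s4…s1 = 001 → error at position 1.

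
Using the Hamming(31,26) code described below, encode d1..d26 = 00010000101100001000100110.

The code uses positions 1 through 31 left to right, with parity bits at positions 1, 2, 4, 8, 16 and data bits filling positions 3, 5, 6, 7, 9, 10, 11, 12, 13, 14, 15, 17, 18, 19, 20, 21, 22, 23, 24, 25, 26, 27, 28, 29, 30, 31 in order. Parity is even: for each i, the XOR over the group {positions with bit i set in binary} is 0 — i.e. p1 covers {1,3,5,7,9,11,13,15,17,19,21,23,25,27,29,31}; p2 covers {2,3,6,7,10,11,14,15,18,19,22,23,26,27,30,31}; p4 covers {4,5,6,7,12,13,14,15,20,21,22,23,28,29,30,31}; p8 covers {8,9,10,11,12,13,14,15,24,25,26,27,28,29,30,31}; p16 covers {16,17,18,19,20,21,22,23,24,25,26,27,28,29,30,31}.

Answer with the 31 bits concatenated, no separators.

Place data at non-parity positions: p1 p2 0 p4 0 0 1 p8 0 0 0 0 1 0 1 p16 1 0 0 0 0 1 0 0 0 1 0 0 1 1 0
p1 (pos 1,3,5,7,9,11,13,15,17,19,21,23,25,27,29,31): XOR of data positions = 0⊕0⊕1⊕0⊕0⊕1⊕1⊕1⊕0⊕0⊕0⊕0⊕0⊕1⊕0 = 1
p2 (pos 2,3,6,7,10,11,14,15,18,19,22,23,26,27,30,31): XOR of data positions = 0⊕0⊕1⊕0⊕0⊕0⊕1⊕0⊕0⊕1⊕0⊕1⊕0⊕1⊕0 = 1
p4 (pos 4,5,6,7,12,13,14,15,20,21,22,23,28,29,30,31): XOR of data positions = 0⊕0⊕1⊕0⊕1⊕0⊕1⊕0⊕0⊕1⊕0⊕0⊕1⊕1⊕0 = 0
p8 (pos 8,9,10,11,12,13,14,15,24,25,26,27,28,29,30,31): XOR of data positions = 0⊕0⊕0⊕0⊕1⊕0⊕1⊕0⊕0⊕1⊕0⊕0⊕1⊕1⊕0 = 1
p16 (pos 16,17,18,19,20,21,22,23,24,25,26,27,28,29,30,31): XOR of data positions = 1⊕0⊕0⊕0⊕0⊕1⊕0⊕0⊕0⊕1⊕0⊕0⊕1⊕1⊕0 = 1
Codeword: 1100001100001011100001000100110

1100001100001011100001000100110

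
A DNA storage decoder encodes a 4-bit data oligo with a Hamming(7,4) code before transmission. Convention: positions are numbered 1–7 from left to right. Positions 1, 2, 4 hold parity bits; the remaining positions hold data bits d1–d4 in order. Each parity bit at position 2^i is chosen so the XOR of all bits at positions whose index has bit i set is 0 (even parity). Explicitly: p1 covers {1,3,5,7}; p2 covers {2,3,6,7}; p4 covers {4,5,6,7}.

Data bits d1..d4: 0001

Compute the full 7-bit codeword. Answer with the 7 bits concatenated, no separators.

1101001

Place data at non-parity positions: p1 p2 0 p4 0 0 1
p1 (pos 1,3,5,7): XOR of data positions = 0⊕0⊕1 = 1
p2 (pos 2,3,6,7): XOR of data positions = 0⊕0⊕1 = 1
p4 (pos 4,5,6,7): XOR of data positions = 0⊕0⊕1 = 1
Codeword: 1101001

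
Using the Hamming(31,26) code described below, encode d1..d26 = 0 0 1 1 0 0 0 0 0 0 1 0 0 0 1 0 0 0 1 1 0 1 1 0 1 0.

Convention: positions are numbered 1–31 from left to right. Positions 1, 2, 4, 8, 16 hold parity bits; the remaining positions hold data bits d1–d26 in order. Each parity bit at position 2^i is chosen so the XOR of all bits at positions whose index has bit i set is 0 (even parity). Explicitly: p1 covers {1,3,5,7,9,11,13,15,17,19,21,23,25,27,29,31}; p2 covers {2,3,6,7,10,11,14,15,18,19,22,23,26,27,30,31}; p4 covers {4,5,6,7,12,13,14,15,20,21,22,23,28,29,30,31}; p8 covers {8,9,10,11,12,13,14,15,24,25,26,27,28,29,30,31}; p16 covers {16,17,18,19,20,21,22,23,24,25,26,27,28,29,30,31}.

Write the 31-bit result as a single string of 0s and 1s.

Place data at non-parity positions: p1 p2 0 p4 0 1 1 p8 0 0 0 0 0 0 1 p16 0 0 0 1 0 0 0 1 1 0 1 1 0 1 0
p1 (pos 1,3,5,7,9,11,13,15,17,19,21,23,25,27,29,31): XOR of data positions = 0⊕0⊕1⊕0⊕0⊕0⊕1⊕0⊕0⊕0⊕0⊕1⊕1⊕0⊕0 = 0
p2 (pos 2,3,6,7,10,11,14,15,18,19,22,23,26,27,30,31): XOR of data positions = 0⊕1⊕1⊕0⊕0⊕0⊕1⊕0⊕0⊕0⊕0⊕0⊕1⊕1⊕0 = 1
p4 (pos 4,5,6,7,12,13,14,15,20,21,22,23,28,29,30,31): XOR of data positions = 0⊕1⊕1⊕0⊕0⊕0⊕1⊕1⊕0⊕0⊕0⊕1⊕0⊕1⊕0 = 0
p8 (pos 8,9,10,11,12,13,14,15,24,25,26,27,28,29,30,31): XOR of data positions = 0⊕0⊕0⊕0⊕0⊕0⊕1⊕1⊕1⊕0⊕1⊕1⊕0⊕1⊕0 = 0
p16 (pos 16,17,18,19,20,21,22,23,24,25,26,27,28,29,30,31): XOR of data positions = 0⊕0⊕0⊕1⊕0⊕0⊕0⊕1⊕1⊕0⊕1⊕1⊕0⊕1⊕0 = 0
Codeword: 0100011000000010000100011011010

0100011000000010000100011011010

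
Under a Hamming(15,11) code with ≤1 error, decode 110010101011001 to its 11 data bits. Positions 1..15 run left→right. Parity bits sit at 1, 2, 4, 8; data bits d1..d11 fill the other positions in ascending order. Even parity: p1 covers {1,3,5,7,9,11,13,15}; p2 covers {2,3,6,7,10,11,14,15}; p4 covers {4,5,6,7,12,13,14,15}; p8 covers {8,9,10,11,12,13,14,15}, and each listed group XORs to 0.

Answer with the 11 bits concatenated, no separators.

01011011001

s1 (pos 1,3,5,7,9,11,13,15): 1⊕0⊕1⊕1⊕1⊕1⊕0⊕1 = 0
s2 (pos 2,3,6,7,10,11,14,15): 1⊕0⊕0⊕1⊕0⊕1⊕0⊕1 = 0
s4 (pos 4,5,6,7,12,13,14,15): 0⊕1⊕0⊕1⊕1⊕0⊕0⊕1 = 0
s8 (pos 8,9,10,11,12,13,14,15): 0⊕1⊕0⊕1⊕1⊕0⊕0⊕1 = 0
Syndrome s8…s1 = 0000 → no error.
Read data bits from positions 3,5,6,7,9,10,11,12,13,14,15: 01011011001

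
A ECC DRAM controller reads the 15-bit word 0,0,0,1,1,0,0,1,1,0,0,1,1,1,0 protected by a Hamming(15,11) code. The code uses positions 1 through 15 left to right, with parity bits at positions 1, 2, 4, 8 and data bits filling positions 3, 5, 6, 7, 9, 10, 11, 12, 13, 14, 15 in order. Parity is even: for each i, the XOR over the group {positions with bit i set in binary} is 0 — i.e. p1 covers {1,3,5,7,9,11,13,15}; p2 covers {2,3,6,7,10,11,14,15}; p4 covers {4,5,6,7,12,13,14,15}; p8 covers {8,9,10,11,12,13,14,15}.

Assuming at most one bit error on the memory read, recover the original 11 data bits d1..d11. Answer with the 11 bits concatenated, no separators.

s1 (pos 1,3,5,7,9,11,13,15): 0⊕0⊕1⊕0⊕1⊕0⊕1⊕0 = 1
s2 (pos 2,3,6,7,10,11,14,15): 0⊕0⊕0⊕0⊕0⊕0⊕1⊕0 = 1
s4 (pos 4,5,6,7,12,13,14,15): 1⊕1⊕0⊕0⊕1⊕1⊕1⊕0 = 1
s8 (pos 8,9,10,11,12,13,14,15): 1⊕1⊕0⊕0⊕1⊕1⊕1⊕0 = 1
Syndrome s8…s1 = 1111 → error at position 15.
Flip position 15: 000110011001110 → 000110011001111
Read data bits from positions 3,5,6,7,9,10,11,12,13,14,15: 01001001111

01001001111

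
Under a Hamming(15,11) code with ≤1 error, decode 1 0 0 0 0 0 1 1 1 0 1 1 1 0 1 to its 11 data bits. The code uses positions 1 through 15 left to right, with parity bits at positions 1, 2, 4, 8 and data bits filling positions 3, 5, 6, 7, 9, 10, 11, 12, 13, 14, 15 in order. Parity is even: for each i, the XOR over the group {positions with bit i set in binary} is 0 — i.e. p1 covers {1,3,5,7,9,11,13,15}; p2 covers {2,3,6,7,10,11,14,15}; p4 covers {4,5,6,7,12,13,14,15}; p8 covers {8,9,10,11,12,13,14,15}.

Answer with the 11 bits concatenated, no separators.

00011011101

s1 (pos 1,3,5,7,9,11,13,15): 1⊕0⊕0⊕1⊕1⊕1⊕1⊕1 = 0
s2 (pos 2,3,6,7,10,11,14,15): 0⊕0⊕0⊕1⊕0⊕1⊕0⊕1 = 1
s4 (pos 4,5,6,7,12,13,14,15): 0⊕0⊕0⊕1⊕1⊕1⊕0⊕1 = 0
s8 (pos 8,9,10,11,12,13,14,15): 1⊕1⊕0⊕1⊕1⊕1⊕0⊕1 = 0
Syndrome s8…s1 = 0010 → error at position 2.
Flip position 2: 100000111011101 → 110000111011101
Read data bits from positions 3,5,6,7,9,10,11,12,13,14,15: 00011011101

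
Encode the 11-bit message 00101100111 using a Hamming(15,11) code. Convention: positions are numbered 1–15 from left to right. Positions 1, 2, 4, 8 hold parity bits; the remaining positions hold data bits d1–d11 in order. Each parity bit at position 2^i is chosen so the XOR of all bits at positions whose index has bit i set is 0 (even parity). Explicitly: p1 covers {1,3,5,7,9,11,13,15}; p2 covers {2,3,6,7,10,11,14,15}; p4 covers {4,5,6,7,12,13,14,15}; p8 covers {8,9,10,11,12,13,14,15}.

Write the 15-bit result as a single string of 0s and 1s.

100001011100111

Place data at non-parity positions: p1 p2 0 p4 0 1 0 p8 1 1 0 0 1 1 1
p1 (pos 1,3,5,7,9,11,13,15): XOR of data positions = 0⊕0⊕0⊕1⊕0⊕1⊕1 = 1
p2 (pos 2,3,6,7,10,11,14,15): XOR of data positions = 0⊕1⊕0⊕1⊕0⊕1⊕1 = 0
p4 (pos 4,5,6,7,12,13,14,15): XOR of data positions = 0⊕1⊕0⊕0⊕1⊕1⊕1 = 0
p8 (pos 8,9,10,11,12,13,14,15): XOR of data positions = 1⊕1⊕0⊕0⊕1⊕1⊕1 = 1
Codeword: 100001011100111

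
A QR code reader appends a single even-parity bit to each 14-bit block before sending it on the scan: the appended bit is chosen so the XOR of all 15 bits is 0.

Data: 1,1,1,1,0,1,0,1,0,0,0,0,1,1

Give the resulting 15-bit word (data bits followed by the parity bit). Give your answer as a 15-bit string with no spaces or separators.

111101010000110

XOR of the 14 data bits: 1⊕1⊕1⊕1⊕0⊕1⊕0⊕1⊕0⊕0⊕0⊕0⊕1⊕1 = 0
Parity bit = 0 (so all 15 bits XOR to 0).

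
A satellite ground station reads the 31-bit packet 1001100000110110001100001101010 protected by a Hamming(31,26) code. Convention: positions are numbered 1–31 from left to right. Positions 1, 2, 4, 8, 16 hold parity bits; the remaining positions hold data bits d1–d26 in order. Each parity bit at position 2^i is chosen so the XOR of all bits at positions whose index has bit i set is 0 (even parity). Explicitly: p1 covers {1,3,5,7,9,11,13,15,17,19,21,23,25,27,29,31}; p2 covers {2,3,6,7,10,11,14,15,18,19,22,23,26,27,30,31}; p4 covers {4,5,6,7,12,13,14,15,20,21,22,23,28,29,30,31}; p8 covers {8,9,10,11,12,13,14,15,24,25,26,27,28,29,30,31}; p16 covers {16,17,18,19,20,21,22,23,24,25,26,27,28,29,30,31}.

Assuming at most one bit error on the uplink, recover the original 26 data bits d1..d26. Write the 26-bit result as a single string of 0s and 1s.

s1 (pos 1,3,5,7,9,11,13,15,17,19,21,23,25,27,29,31): 1⊕0⊕1⊕0⊕0⊕1⊕0⊕1⊕0⊕1⊕0⊕0⊕1⊕0⊕0⊕0 = 0
s2 (pos 2,3,6,7,10,11,14,15,18,19,22,23,26,27,30,31): 0⊕0⊕0⊕0⊕0⊕1⊕1⊕1⊕0⊕1⊕0⊕0⊕1⊕0⊕1⊕0 = 0
s4 (pos 4,5,6,7,12,13,14,15,20,21,22,23,28,29,30,31): 1⊕1⊕0⊕0⊕1⊕0⊕1⊕1⊕1⊕0⊕0⊕0⊕1⊕0⊕1⊕0 = 0
s8 (pos 8,9,10,11,12,13,14,15,24,25,26,27,28,29,30,31): 0⊕0⊕0⊕1⊕1⊕0⊕1⊕1⊕0⊕1⊕1⊕0⊕1⊕0⊕1⊕0 = 0
s16 (pos 16,17,18,19,20,21,22,23,24,25,26,27,28,29,30,31): 0⊕0⊕0⊕1⊕1⊕0⊕0⊕0⊕0⊕1⊕1⊕0⊕1⊕0⊕1⊕0 = 0
Syndrome s16…s1 = 00000 → no error.
Read data bits from positions 3,5,6,7,9,10,11,12,13,14,15,17,18,19,20,21,22,23,24,25,26,27,28,29,30,31: 01000011011001100001101010

01000011011001100001101010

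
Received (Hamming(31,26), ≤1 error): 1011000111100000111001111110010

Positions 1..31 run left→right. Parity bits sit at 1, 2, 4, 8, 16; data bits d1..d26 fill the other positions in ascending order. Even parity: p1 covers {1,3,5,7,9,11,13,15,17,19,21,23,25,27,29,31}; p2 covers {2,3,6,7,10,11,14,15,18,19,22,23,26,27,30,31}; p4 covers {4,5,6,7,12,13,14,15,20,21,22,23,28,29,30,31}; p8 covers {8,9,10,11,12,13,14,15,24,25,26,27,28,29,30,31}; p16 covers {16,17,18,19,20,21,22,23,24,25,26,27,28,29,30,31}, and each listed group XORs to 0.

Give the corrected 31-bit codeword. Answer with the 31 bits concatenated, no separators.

s1 (pos 1,3,5,7,9,11,13,15,17,19,21,23,25,27,29,31): 1⊕1⊕0⊕0⊕1⊕1⊕0⊕0⊕1⊕1⊕0⊕1⊕1⊕1⊕0⊕0 = 1
s2 (pos 2,3,6,7,10,11,14,15,18,19,22,23,26,27,30,31): 0⊕1⊕0⊕0⊕1⊕1⊕0⊕0⊕1⊕1⊕1⊕1⊕1⊕1⊕1⊕0 = 0
s4 (pos 4,5,6,7,12,13,14,15,20,21,22,23,28,29,30,31): 1⊕0⊕0⊕0⊕0⊕0⊕0⊕0⊕0⊕0⊕1⊕1⊕0⊕0⊕1⊕0 = 0
s8 (pos 8,9,10,11,12,13,14,15,24,25,26,27,28,29,30,31): 1⊕1⊕1⊕1⊕0⊕0⊕0⊕0⊕1⊕1⊕1⊕1⊕0⊕0⊕1⊕0 = 1
s16 (pos 16,17,18,19,20,21,22,23,24,25,26,27,28,29,30,31): 0⊕1⊕1⊕1⊕0⊕0⊕1⊕1⊕1⊕1⊕1⊕1⊕0⊕0⊕1⊕0 = 0
Syndrome s16…s1 = 01001 → error at position 9.
Flip position 9: 1011000111100000111001111110010 → 1011000101100000111001111110010

1011000101100000111001111110010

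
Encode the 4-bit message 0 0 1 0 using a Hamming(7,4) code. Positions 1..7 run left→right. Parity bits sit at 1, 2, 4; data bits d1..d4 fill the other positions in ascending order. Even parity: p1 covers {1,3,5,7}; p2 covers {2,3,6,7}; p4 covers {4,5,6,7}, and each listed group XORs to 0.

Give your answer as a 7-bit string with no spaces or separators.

Place data at non-parity positions: p1 p2 0 p4 0 1 0
p1 (pos 1,3,5,7): XOR of data positions = 0⊕0⊕0 = 0
p2 (pos 2,3,6,7): XOR of data positions = 0⊕1⊕0 = 1
p4 (pos 4,5,6,7): XOR of data positions = 0⊕1⊕0 = 1
Codeword: 0101010

0101010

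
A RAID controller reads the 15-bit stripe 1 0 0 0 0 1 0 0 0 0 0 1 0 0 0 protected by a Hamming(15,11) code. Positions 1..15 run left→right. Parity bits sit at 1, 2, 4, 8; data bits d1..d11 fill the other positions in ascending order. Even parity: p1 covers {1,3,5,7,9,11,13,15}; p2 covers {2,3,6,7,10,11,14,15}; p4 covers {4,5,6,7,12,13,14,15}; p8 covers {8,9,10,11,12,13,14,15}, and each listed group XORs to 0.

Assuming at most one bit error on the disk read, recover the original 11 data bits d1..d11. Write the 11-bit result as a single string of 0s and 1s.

s1 (pos 1,3,5,7,9,11,13,15): 1⊕0⊕0⊕0⊕0⊕0⊕0⊕0 = 1
s2 (pos 2,3,6,7,10,11,14,15): 0⊕0⊕1⊕0⊕0⊕0⊕0⊕0 = 1
s4 (pos 4,5,6,7,12,13,14,15): 0⊕0⊕1⊕0⊕1⊕0⊕0⊕0 = 0
s8 (pos 8,9,10,11,12,13,14,15): 0⊕0⊕0⊕0⊕1⊕0⊕0⊕0 = 1
Syndrome s8…s1 = 1011 → error at position 11.
Flip position 11: 100001000001000 → 100001000011000
Read data bits from positions 3,5,6,7,9,10,11,12,13,14,15: 00100011000

00100011000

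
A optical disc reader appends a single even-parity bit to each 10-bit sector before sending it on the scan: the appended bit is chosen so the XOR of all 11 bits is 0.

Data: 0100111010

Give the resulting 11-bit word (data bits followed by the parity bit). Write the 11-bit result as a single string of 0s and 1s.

XOR of the 10 data bits: 0⊕1⊕0⊕0⊕1⊕1⊕1⊕0⊕1⊕0 = 1
Parity bit = 1 (so all 11 bits XOR to 0).

01001110101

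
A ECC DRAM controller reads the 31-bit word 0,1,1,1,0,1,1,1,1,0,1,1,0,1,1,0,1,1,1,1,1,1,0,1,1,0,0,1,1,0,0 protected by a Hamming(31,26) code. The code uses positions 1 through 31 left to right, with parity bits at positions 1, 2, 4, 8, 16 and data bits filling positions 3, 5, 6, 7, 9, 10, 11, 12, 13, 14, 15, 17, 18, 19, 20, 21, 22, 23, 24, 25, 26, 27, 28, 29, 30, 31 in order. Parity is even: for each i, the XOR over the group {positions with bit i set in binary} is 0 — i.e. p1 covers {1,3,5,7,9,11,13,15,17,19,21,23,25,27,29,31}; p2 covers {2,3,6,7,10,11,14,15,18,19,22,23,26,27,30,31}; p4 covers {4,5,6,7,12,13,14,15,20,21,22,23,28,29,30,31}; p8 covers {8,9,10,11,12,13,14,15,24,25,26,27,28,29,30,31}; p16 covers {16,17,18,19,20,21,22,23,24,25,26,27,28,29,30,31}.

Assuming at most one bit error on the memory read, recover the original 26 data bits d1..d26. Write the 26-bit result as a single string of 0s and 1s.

s1 (pos 1,3,5,7,9,11,13,15,17,19,21,23,25,27,29,31): 0⊕1⊕0⊕1⊕1⊕1⊕0⊕1⊕1⊕1⊕1⊕0⊕1⊕0⊕1⊕0 = 0
s2 (pos 2,3,6,7,10,11,14,15,18,19,22,23,26,27,30,31): 1⊕1⊕1⊕1⊕0⊕1⊕1⊕1⊕1⊕1⊕1⊕0⊕0⊕0⊕0⊕0 = 0
s4 (pos 4,5,6,7,12,13,14,15,20,21,22,23,28,29,30,31): 1⊕0⊕1⊕1⊕1⊕0⊕1⊕1⊕1⊕1⊕1⊕0⊕1⊕1⊕0⊕0 = 1
s8 (pos 8,9,10,11,12,13,14,15,24,25,26,27,28,29,30,31): 1⊕1⊕0⊕1⊕1⊕0⊕1⊕1⊕1⊕1⊕0⊕0⊕1⊕1⊕0⊕0 = 0
s16 (pos 16,17,18,19,20,21,22,23,24,25,26,27,28,29,30,31): 0⊕1⊕1⊕1⊕1⊕1⊕1⊕0⊕1⊕1⊕0⊕0⊕1⊕1⊕0⊕0 = 0
Syndrome s16…s1 = 00100 → error at position 4.
Flip position 4: 0111011110110110111111011001100 → 0110011110110110111111011001100
Read data bits from positions 3,5,6,7,9,10,11,12,13,14,15,17,18,19,20,21,22,23,24,25,26,27,28,29,30,31: 10111011011111111011001100

10111011011111111011001100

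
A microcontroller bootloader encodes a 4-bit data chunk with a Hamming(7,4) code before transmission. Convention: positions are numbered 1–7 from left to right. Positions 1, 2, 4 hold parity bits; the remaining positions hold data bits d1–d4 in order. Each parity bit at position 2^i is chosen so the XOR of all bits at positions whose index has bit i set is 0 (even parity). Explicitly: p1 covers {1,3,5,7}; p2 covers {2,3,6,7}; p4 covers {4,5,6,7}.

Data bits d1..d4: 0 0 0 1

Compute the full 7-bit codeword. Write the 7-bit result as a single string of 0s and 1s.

Place data at non-parity positions: p1 p2 0 p4 0 0 1
p1 (pos 1,3,5,7): XOR of data positions = 0⊕0⊕1 = 1
p2 (pos 2,3,6,7): XOR of data positions = 0⊕0⊕1 = 1
p4 (pos 4,5,6,7): XOR of data positions = 0⊕0⊕1 = 1
Codeword: 1101001

1101001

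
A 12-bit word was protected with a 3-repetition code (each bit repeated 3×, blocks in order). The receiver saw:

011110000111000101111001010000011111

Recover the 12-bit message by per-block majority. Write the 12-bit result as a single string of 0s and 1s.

Block 1 (011): 2 ones → 1
Block 2 (110): 2 ones → 1
Block 3 (000): 0 ones → 0
Block 4 (111): 3 ones → 1
Block 5 (000): 0 ones → 0
Block 6 (101): 2 ones → 1
Block 7 (111): 3 ones → 1
Block 8 (001): 1 one → 0
Block 9 (010): 1 one → 0
Block 10 (000): 0 ones → 0
Block 11 (011): 2 ones → 1
Block 12 (111): 3 ones → 1

110101100011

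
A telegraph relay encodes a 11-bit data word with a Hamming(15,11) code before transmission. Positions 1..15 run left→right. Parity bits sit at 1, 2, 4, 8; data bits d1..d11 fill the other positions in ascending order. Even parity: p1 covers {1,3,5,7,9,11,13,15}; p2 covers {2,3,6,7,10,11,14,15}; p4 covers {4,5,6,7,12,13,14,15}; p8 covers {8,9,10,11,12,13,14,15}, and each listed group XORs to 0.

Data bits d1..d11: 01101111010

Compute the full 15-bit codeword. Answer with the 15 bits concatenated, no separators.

Place data at non-parity positions: p1 p2 0 p4 1 1 0 p8 1 1 1 1 0 1 0
p1 (pos 1,3,5,7,9,11,13,15): XOR of data positions = 0⊕1⊕0⊕1⊕1⊕0⊕0 = 1
p2 (pos 2,3,6,7,10,11,14,15): XOR of data positions = 0⊕1⊕0⊕1⊕1⊕1⊕0 = 0
p4 (pos 4,5,6,7,12,13,14,15): XOR of data positions = 1⊕1⊕0⊕1⊕0⊕1⊕0 = 0
p8 (pos 8,9,10,11,12,13,14,15): XOR of data positions = 1⊕1⊕1⊕1⊕0⊕1⊕0 = 1
Codeword: 100011011111010

100011011111010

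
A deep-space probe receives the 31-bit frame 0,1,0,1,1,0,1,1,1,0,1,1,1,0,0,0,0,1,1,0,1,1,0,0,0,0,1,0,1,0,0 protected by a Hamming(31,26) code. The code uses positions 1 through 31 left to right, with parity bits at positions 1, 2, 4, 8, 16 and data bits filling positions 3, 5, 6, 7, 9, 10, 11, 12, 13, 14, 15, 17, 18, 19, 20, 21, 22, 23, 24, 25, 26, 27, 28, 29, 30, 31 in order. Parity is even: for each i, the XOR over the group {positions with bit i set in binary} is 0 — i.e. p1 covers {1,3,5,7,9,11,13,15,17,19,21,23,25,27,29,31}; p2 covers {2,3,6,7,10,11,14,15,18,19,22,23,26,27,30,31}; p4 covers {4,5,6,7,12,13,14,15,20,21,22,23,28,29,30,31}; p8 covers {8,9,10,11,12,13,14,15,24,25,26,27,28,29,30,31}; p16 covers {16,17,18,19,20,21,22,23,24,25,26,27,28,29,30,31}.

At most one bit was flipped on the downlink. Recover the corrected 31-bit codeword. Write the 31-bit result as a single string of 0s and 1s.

s1 (pos 1,3,5,7,9,11,13,15,17,19,21,23,25,27,29,31): 0⊕0⊕1⊕1⊕1⊕1⊕1⊕0⊕0⊕1⊕1⊕0⊕0⊕1⊕1⊕0 = 1
s2 (pos 2,3,6,7,10,11,14,15,18,19,22,23,26,27,30,31): 1⊕0⊕0⊕1⊕0⊕1⊕0⊕0⊕1⊕1⊕1⊕0⊕0⊕1⊕0⊕0 = 1
s4 (pos 4,5,6,7,12,13,14,15,20,21,22,23,28,29,30,31): 1⊕1⊕0⊕1⊕1⊕1⊕0⊕0⊕0⊕1⊕1⊕0⊕0⊕1⊕0⊕0 = 0
s8 (pos 8,9,10,11,12,13,14,15,24,25,26,27,28,29,30,31): 1⊕1⊕0⊕1⊕1⊕1⊕0⊕0⊕0⊕0⊕0⊕1⊕0⊕1⊕0⊕0 = 1
s16 (pos 16,17,18,19,20,21,22,23,24,25,26,27,28,29,30,31): 0⊕0⊕1⊕1⊕0⊕1⊕1⊕0⊕0⊕0⊕0⊕1⊕0⊕1⊕0⊕0 = 0
Syndrome s16…s1 = 01011 → error at position 11.
Flip position 11: 0101101110111000011011000010100 → 0101101110011000011011000010100

0101101110011000011011000010100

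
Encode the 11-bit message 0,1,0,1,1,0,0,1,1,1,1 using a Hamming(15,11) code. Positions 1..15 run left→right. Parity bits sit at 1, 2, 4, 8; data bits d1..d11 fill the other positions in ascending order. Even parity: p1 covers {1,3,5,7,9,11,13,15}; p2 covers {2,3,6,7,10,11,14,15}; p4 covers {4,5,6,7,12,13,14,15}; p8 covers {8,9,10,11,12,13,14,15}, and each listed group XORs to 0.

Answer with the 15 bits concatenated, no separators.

110010111001111

Place data at non-parity positions: p1 p2 0 p4 1 0 1 p8 1 0 0 1 1 1 1
p1 (pos 1,3,5,7,9,11,13,15): XOR of data positions = 0⊕1⊕1⊕1⊕0⊕1⊕1 = 1
p2 (pos 2,3,6,7,10,11,14,15): XOR of data positions = 0⊕0⊕1⊕0⊕0⊕1⊕1 = 1
p4 (pos 4,5,6,7,12,13,14,15): XOR of data positions = 1⊕0⊕1⊕1⊕1⊕1⊕1 = 0
p8 (pos 8,9,10,11,12,13,14,15): XOR of data positions = 1⊕0⊕0⊕1⊕1⊕1⊕1 = 1
Codeword: 110010111001111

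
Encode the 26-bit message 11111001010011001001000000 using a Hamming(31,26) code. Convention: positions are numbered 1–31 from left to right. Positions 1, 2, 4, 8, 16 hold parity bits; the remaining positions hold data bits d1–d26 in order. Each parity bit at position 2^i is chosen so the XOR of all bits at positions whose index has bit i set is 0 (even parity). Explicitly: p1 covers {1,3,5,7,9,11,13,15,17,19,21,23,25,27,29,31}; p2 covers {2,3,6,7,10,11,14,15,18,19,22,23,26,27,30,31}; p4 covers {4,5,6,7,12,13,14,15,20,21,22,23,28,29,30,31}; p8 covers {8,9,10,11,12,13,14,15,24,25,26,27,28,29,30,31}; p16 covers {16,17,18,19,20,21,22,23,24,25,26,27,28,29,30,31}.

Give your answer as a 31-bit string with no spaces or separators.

0110111010010100011001001000000

Place data at non-parity positions: p1 p2 1 p4 1 1 1 p8 1 0 0 1 0 1 0 p16 0 1 1 0 0 1 0 0 1 0 0 0 0 0 0
p1 (pos 1,3,5,7,9,11,13,15,17,19,21,23,25,27,29,31): XOR of data positions = 1⊕1⊕1⊕1⊕0⊕0⊕0⊕0⊕1⊕0⊕0⊕1⊕0⊕0⊕0 = 0
p2 (pos 2,3,6,7,10,11,14,15,18,19,22,23,26,27,30,31): XOR of data positions = 1⊕1⊕1⊕0⊕0⊕1⊕0⊕1⊕1⊕1⊕0⊕0⊕0⊕0⊕0 = 1
p4 (pos 4,5,6,7,12,13,14,15,20,21,22,23,28,29,30,31): XOR of data positions = 1⊕1⊕1⊕1⊕0⊕1⊕0⊕0⊕0⊕1⊕0⊕0⊕0⊕0⊕0 = 0
p8 (pos 8,9,10,11,12,13,14,15,24,25,26,27,28,29,30,31): XOR of data positions = 1⊕0⊕0⊕1⊕0⊕1⊕0⊕0⊕1⊕0⊕0⊕0⊕0⊕0⊕0 = 0
p16 (pos 16,17,18,19,20,21,22,23,24,25,26,27,28,29,30,31): XOR of data positions = 0⊕1⊕1⊕0⊕0⊕1⊕0⊕0⊕1⊕0⊕0⊕0⊕0⊕0⊕0 = 0
Codeword: 0110111010010100011001001000000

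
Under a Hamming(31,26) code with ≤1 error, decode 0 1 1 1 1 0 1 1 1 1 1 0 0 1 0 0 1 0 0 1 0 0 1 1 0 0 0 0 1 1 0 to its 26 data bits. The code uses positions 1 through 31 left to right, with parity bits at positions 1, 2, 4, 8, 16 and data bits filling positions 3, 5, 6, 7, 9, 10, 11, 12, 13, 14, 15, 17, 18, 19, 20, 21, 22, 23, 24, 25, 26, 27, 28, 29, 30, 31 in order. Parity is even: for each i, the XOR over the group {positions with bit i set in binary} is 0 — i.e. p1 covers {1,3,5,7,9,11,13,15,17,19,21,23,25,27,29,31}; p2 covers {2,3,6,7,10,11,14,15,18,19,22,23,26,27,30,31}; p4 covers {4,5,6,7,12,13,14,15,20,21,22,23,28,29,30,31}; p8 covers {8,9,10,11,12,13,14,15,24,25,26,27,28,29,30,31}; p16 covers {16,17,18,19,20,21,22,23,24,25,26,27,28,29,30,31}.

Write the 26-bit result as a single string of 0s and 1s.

11011110010100100110000110

s1 (pos 1,3,5,7,9,11,13,15,17,19,21,23,25,27,29,31): 0⊕1⊕1⊕1⊕1⊕1⊕0⊕0⊕1⊕0⊕0⊕1⊕0⊕0⊕1⊕0 = 0
s2 (pos 2,3,6,7,10,11,14,15,18,19,22,23,26,27,30,31): 1⊕1⊕0⊕1⊕1⊕1⊕1⊕0⊕0⊕0⊕0⊕1⊕0⊕0⊕1⊕0 = 0
s4 (pos 4,5,6,7,12,13,14,15,20,21,22,23,28,29,30,31): 1⊕1⊕0⊕1⊕0⊕0⊕1⊕0⊕1⊕0⊕0⊕1⊕0⊕1⊕1⊕0 = 0
s8 (pos 8,9,10,11,12,13,14,15,24,25,26,27,28,29,30,31): 1⊕1⊕1⊕1⊕0⊕0⊕1⊕0⊕1⊕0⊕0⊕0⊕0⊕1⊕1⊕0 = 0
s16 (pos 16,17,18,19,20,21,22,23,24,25,26,27,28,29,30,31): 0⊕1⊕0⊕0⊕1⊕0⊕0⊕1⊕1⊕0⊕0⊕0⊕0⊕1⊕1⊕0 = 0
Syndrome s16…s1 = 00000 → no error.
Read data bits from positions 3,5,6,7,9,10,11,12,13,14,15,17,18,19,20,21,22,23,24,25,26,27,28,29,30,31: 11011110010100100110000110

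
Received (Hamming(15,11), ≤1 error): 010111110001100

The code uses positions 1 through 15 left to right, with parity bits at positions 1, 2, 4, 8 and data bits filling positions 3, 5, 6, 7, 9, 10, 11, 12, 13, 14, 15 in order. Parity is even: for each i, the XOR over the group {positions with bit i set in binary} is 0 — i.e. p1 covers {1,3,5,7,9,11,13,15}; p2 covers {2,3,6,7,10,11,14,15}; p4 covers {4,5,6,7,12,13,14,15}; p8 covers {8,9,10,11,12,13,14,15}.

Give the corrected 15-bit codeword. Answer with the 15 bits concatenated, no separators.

s1 (pos 1,3,5,7,9,11,13,15): 0⊕0⊕1⊕1⊕0⊕0⊕1⊕0 = 1
s2 (pos 2,3,6,7,10,11,14,15): 1⊕0⊕1⊕1⊕0⊕0⊕0⊕0 = 1
s4 (pos 4,5,6,7,12,13,14,15): 1⊕1⊕1⊕1⊕1⊕1⊕0⊕0 = 0
s8 (pos 8,9,10,11,12,13,14,15): 1⊕0⊕0⊕0⊕1⊕1⊕0⊕0 = 1
Syndrome s8…s1 = 1011 → error at position 11.
Flip position 11: 010111110001100 → 010111110011100

010111110011100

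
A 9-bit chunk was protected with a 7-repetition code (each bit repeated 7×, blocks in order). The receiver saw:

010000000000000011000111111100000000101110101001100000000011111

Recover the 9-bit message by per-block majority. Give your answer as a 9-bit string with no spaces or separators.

Block 1 (0100000): 1 one → 0
Block 2 (0000000): 0 ones → 0
Block 3 (0011000): 2 ones → 0
Block 4 (1111111): 7 ones → 1
Block 5 (0000000): 0 ones → 0
Block 6 (0101110): 4 ones → 1
Block 7 (1010011): 4 ones → 1
Block 8 (0000000): 0 ones → 0
Block 9 (0011111): 5 ones → 1

000101101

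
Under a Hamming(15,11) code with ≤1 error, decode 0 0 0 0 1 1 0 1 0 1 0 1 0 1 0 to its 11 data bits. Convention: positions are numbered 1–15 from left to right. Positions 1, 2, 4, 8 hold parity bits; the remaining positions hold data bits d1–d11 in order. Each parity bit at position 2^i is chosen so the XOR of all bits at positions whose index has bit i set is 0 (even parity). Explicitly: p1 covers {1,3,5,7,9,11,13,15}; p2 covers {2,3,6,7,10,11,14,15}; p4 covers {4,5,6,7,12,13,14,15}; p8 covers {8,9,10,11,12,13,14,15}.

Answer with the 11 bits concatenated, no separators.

s1 (pos 1,3,5,7,9,11,13,15): 0⊕0⊕1⊕0⊕0⊕0⊕0⊕0 = 1
s2 (pos 2,3,6,7,10,11,14,15): 0⊕0⊕1⊕0⊕1⊕0⊕1⊕0 = 1
s4 (pos 4,5,6,7,12,13,14,15): 0⊕1⊕1⊕0⊕1⊕0⊕1⊕0 = 0
s8 (pos 8,9,10,11,12,13,14,15): 1⊕0⊕1⊕0⊕1⊕0⊕1⊕0 = 0
Syndrome s8…s1 = 0011 → error at position 3.
Flip position 3: 000011010101010 → 001011010101010
Read data bits from positions 3,5,6,7,9,10,11,12,13,14,15: 11100101010

11100101010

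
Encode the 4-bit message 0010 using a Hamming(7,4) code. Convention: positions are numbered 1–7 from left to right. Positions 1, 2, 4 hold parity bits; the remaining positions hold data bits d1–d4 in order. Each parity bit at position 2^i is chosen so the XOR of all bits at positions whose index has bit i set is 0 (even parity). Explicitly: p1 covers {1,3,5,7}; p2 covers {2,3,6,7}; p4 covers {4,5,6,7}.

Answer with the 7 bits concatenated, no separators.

0101010

Place data at non-parity positions: p1 p2 0 p4 0 1 0
p1 (pos 1,3,5,7): XOR of data positions = 0⊕0⊕0 = 0
p2 (pos 2,3,6,7): XOR of data positions = 0⊕1⊕0 = 1
p4 (pos 4,5,6,7): XOR of data positions = 0⊕1⊕0 = 1
Codeword: 0101010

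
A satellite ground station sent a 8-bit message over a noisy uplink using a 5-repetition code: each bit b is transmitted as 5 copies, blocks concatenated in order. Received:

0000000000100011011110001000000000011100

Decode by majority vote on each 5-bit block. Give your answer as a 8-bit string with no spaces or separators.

Block 1 (00000): 0 ones → 0
Block 2 (00000): 0 ones → 0
Block 3 (10001): 2 ones → 0
Block 4 (10111): 4 ones → 1
Block 5 (10001): 2 ones → 0
Block 6 (00000): 0 ones → 0
Block 7 (00000): 0 ones → 0
Block 8 (11100): 3 ones → 1

00010001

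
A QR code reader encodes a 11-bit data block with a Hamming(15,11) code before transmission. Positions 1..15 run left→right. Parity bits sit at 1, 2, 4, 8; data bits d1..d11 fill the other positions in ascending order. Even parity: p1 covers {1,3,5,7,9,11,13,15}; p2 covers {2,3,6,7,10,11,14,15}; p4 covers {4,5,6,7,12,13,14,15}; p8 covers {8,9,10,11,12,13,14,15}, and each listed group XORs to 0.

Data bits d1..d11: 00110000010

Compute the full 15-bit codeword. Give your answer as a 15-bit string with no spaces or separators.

Place data at non-parity positions: p1 p2 0 p4 0 1 1 p8 0 0 0 0 0 1 0
p1 (pos 1,3,5,7,9,11,13,15): XOR of data positions = 0⊕0⊕1⊕0⊕0⊕0⊕0 = 1
p2 (pos 2,3,6,7,10,11,14,15): XOR of data positions = 0⊕1⊕1⊕0⊕0⊕1⊕0 = 1
p4 (pos 4,5,6,7,12,13,14,15): XOR of data positions = 0⊕1⊕1⊕0⊕0⊕1⊕0 = 1
p8 (pos 8,9,10,11,12,13,14,15): XOR of data positions = 0⊕0⊕0⊕0⊕0⊕1⊕0 = 1
Codeword: 110101110000010

110101110000010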